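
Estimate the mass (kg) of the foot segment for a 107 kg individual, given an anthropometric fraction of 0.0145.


m_segment = body_mass * fraction
m_segment = 107 * 0.0145
m_segment = 1.5515


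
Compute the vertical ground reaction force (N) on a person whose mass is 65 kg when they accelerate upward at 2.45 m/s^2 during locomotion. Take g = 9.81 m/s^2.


GRF = m * (g + a)
GRF = 65 * (9.81 + 2.45)
GRF = 65 * 12.2600
GRF = 796.9000


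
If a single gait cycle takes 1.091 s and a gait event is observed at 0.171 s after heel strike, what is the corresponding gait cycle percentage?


pct = (event_time / cycle_time) * 100
pct = (0.171 / 1.091) * 100
ratio = 0.1567
pct = 15.6737


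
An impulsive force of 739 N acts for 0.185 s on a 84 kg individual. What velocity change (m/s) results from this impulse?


J = F * dt = 739 * 0.185 = 136.7150 N*s
delta_v = J / m
delta_v = 136.7150 / 84
delta_v = 1.6276


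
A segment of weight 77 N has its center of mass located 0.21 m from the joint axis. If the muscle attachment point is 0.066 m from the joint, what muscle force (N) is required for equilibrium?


F_muscle = W * d_load / d_muscle
F_muscle = 77 * 0.21 / 0.066
Numerator = 16.1700
F_muscle = 245.0000


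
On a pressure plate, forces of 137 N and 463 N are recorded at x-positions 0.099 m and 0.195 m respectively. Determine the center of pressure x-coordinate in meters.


COP_x = (F1*x1 + F2*x2) / (F1 + F2)
COP_x = (137*0.099 + 463*0.195) / (137 + 463)
Numerator = 103.8480
Denominator = 600
COP_x = 0.1731


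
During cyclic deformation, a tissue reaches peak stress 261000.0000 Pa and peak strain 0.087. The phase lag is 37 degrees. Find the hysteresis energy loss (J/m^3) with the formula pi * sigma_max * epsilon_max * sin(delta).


E_loss = pi * sigma_max * epsilon_max * sin(delta)
delta = 37 deg = 0.6458 rad
sin(delta) = 0.6018
E_loss = pi * 261000.0000 * 0.087 * 0.6018
E_loss = 42931.1634


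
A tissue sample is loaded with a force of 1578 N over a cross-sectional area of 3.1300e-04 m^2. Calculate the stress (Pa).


stress = F / A
stress = 1578 / 3.1300e-04
stress = 5.0415e+06


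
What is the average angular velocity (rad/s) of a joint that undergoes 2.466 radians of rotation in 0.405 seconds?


omega = delta_theta / delta_t
omega = 2.466 / 0.405
omega = 6.0889


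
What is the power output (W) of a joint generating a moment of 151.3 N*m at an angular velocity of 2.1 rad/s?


P = M * omega
P = 151.3 * 2.1
P = 317.7300


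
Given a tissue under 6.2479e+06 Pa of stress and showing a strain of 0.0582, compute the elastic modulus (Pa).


E = stress / strain
E = 6.2479e+06 / 0.0582
E = 1.0735e+08


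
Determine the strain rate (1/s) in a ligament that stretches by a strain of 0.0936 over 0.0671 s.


strain_rate = delta_strain / delta_t
strain_rate = 0.0936 / 0.0671
strain_rate = 1.3949


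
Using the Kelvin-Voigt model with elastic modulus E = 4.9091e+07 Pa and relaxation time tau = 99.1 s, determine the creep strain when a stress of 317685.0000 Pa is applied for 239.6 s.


epsilon(t) = (sigma/E) * (1 - exp(-t/tau))
sigma/E = 317685.0000 / 4.9091e+07 = 0.0065
exp(-t/tau) = exp(-239.6 / 99.1) = 0.0891
epsilon = 0.0065 * (1 - 0.0891)
epsilon = 0.0059


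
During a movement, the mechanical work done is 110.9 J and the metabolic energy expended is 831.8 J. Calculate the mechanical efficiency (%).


eta = (W_mech / E_meta) * 100
eta = (110.9 / 831.8) * 100
ratio = 0.1333
eta = 13.3325


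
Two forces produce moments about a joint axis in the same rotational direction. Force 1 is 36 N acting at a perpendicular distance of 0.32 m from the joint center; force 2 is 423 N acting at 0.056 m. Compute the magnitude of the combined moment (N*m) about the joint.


M = F1 * d1 + F2 * d2
M = 36 * 0.32 + 423 * 0.056
M = 11.5200 + 23.6880
M = 35.2080


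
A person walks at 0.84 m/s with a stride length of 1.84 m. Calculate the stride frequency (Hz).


f = v / stride_length
f = 0.84 / 1.84
f = 0.4565


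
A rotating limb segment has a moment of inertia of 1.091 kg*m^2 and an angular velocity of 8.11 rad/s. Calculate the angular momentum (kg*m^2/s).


L = I * omega
L = 1.091 * 8.11
L = 8.8480


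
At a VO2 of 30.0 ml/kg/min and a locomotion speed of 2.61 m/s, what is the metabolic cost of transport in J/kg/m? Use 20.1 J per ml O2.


Power per kg = VO2 * 20.1 / 60
Power per kg = 30.0 * 20.1 / 60 = 10.0500 W/kg
Cost = power_per_kg / speed
Cost = 10.0500 / 2.61
Cost = 3.8506


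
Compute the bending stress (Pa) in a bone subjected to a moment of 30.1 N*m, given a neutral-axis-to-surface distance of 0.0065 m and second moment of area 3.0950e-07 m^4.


sigma = M * c / I
sigma = 30.1 * 0.0065 / 3.0950e-07
M * c = 0.1956
sigma = 632148.6268


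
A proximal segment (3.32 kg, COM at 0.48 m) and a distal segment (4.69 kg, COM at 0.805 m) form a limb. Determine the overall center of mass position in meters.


COM = (m1*x1 + m2*x2) / (m1 + m2)
COM = (3.32*0.48 + 4.69*0.805) / (3.32 + 4.69)
Numerator = 5.3691
Denominator = 8.0100
COM = 0.6703


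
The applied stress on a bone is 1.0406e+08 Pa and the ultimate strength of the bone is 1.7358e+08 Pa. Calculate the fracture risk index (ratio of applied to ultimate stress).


FRI = applied / ultimate
FRI = 1.0406e+08 / 1.7358e+08
FRI = 0.5995


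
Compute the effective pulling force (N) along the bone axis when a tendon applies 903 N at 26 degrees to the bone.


F_eff = F_tendon * cos(theta)
theta = 26 deg = 0.4538 rad
cos(theta) = 0.8988
F_eff = 903 * 0.8988
F_eff = 811.6110


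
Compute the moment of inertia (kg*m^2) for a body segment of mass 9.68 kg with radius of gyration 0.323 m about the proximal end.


I = m * k^2
I = 9.68 * 0.323^2
k^2 = 0.1043
I = 1.0099


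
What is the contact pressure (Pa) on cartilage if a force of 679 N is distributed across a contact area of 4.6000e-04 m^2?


P = F / A
P = 679 / 4.6000e-04
P = 1.4761e+06


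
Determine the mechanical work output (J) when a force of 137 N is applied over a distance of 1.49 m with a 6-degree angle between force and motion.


W = F * d * cos(theta)
theta = 6 deg = 0.1047 rad
cos(theta) = 0.9945
W = 137 * 1.49 * 0.9945
W = 203.0118


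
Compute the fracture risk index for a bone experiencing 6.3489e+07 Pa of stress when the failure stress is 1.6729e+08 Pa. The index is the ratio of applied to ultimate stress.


FRI = applied / ultimate
FRI = 6.3489e+07 / 1.6729e+08
FRI = 0.3795


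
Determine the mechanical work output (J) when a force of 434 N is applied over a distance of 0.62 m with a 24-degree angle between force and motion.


W = F * d * cos(theta)
theta = 24 deg = 0.4189 rad
cos(theta) = 0.9135
W = 434 * 0.62 * 0.9135
W = 245.8168


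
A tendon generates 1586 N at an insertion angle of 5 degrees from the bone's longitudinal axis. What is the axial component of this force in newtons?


F_eff = F_tendon * cos(theta)
theta = 5 deg = 0.0873 rad
cos(theta) = 0.9962
F_eff = 1586 * 0.9962
F_eff = 1579.9648


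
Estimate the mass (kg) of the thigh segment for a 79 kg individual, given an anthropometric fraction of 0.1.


m_segment = body_mass * fraction
m_segment = 79 * 0.1
m_segment = 7.9000


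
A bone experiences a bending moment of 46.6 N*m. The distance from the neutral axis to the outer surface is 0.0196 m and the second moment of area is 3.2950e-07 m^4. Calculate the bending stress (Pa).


sigma = M * c / I
sigma = 46.6 * 0.0196 / 3.2950e-07
M * c = 0.9134
sigma = 2.7720e+06


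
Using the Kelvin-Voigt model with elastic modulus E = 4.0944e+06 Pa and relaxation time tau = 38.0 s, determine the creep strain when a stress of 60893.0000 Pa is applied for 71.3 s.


epsilon(t) = (sigma/E) * (1 - exp(-t/tau))
sigma/E = 60893.0000 / 4.0944e+06 = 0.0149
exp(-t/tau) = exp(-71.3 / 38.0) = 0.1532
epsilon = 0.0149 * (1 - 0.1532)
epsilon = 0.0126


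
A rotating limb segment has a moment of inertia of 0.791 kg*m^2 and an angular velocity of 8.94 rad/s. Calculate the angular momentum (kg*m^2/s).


L = I * omega
L = 0.791 * 8.94
L = 7.0715


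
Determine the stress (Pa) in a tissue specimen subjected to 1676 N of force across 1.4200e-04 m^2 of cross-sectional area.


stress = F / A
stress = 1676 / 1.4200e-04
stress = 1.1803e+07


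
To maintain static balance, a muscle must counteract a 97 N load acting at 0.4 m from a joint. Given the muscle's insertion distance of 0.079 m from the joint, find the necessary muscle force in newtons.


F_muscle = W * d_load / d_muscle
F_muscle = 97 * 0.4 / 0.079
Numerator = 38.8000
F_muscle = 491.1392


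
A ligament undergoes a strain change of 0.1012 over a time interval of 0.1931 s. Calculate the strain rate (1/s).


strain_rate = delta_strain / delta_t
strain_rate = 0.1012 / 0.1931
strain_rate = 0.5241


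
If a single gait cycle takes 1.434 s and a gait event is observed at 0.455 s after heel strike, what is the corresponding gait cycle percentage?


pct = (event_time / cycle_time) * 100
pct = (0.455 / 1.434) * 100
ratio = 0.3173
pct = 31.7294


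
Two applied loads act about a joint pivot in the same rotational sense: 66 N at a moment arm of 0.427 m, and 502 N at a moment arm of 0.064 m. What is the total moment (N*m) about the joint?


M = F1 * d1 + F2 * d2
M = 66 * 0.427 + 502 * 0.064
M = 28.1820 + 32.1280
M = 60.3100


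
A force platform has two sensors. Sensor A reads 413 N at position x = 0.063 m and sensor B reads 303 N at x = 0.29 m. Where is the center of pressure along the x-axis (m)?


COP_x = (F1*x1 + F2*x2) / (F1 + F2)
COP_x = (413*0.063 + 303*0.29) / (413 + 303)
Numerator = 113.8890
Denominator = 716
COP_x = 0.1591


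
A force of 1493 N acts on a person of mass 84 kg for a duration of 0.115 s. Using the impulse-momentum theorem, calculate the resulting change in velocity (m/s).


J = F * dt = 1493 * 0.115 = 171.6950 N*s
delta_v = J / m
delta_v = 171.6950 / 84
delta_v = 2.0440


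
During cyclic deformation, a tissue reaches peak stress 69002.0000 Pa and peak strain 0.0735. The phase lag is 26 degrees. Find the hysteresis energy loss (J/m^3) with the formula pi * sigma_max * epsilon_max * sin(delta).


E_loss = pi * sigma_max * epsilon_max * sin(delta)
delta = 26 deg = 0.4538 rad
sin(delta) = 0.4384
E_loss = pi * 69002.0000 * 0.0735 * 0.4384
E_loss = 6984.5889


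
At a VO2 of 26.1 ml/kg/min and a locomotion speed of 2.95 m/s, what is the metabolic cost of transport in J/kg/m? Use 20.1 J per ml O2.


Power per kg = VO2 * 20.1 / 60
Power per kg = 26.1 * 20.1 / 60 = 8.7435 W/kg
Cost = power_per_kg / speed
Cost = 8.7435 / 2.95
Cost = 2.9639


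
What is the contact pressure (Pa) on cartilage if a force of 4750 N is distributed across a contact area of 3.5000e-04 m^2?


P = F / A
P = 4750 / 3.5000e-04
P = 1.3571e+07


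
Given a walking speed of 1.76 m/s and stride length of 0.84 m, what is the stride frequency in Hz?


f = v / stride_length
f = 1.76 / 0.84
f = 2.0952


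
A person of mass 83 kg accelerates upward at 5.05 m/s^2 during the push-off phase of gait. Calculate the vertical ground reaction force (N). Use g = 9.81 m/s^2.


GRF = m * (g + a)
GRF = 83 * (9.81 + 5.05)
GRF = 83 * 14.8600
GRF = 1233.3800


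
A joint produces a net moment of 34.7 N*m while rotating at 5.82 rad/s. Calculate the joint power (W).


P = M * omega
P = 34.7 * 5.82
P = 201.9540


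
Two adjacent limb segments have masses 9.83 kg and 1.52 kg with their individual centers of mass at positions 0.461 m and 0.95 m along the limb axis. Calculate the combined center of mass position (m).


COM = (m1*x1 + m2*x2) / (m1 + m2)
COM = (9.83*0.461 + 1.52*0.95) / (9.83 + 1.52)
Numerator = 5.9756
Denominator = 11.3500
COM = 0.5265


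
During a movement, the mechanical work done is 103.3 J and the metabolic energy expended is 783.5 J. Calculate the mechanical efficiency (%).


eta = (W_mech / E_meta) * 100
eta = (103.3 / 783.5) * 100
ratio = 0.1318
eta = 13.1844


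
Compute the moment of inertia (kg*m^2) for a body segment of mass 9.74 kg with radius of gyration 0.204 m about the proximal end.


I = m * k^2
I = 9.74 * 0.204^2
k^2 = 0.0416
I = 0.4053


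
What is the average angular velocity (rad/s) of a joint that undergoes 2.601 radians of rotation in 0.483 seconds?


omega = delta_theta / delta_t
omega = 2.601 / 0.483
omega = 5.3851


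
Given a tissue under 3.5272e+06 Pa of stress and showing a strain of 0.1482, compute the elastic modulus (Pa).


E = stress / strain
E = 3.5272e+06 / 0.1482
E = 2.3800e+07


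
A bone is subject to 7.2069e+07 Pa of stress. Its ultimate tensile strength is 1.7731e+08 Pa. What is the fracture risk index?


FRI = applied / ultimate
FRI = 7.2069e+07 / 1.7731e+08
FRI = 0.4065


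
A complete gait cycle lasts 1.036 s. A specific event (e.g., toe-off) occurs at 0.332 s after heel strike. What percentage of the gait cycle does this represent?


pct = (event_time / cycle_time) * 100
pct = (0.332 / 1.036) * 100
ratio = 0.3205
pct = 32.0463


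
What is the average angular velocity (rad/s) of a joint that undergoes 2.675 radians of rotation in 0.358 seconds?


omega = delta_theta / delta_t
omega = 2.675 / 0.358
omega = 7.4721


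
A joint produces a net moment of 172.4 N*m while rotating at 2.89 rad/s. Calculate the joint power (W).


P = M * omega
P = 172.4 * 2.89
P = 498.2360


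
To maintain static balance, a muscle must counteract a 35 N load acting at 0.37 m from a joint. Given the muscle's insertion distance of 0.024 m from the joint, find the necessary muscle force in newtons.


F_muscle = W * d_load / d_muscle
F_muscle = 35 * 0.37 / 0.024
Numerator = 12.9500
F_muscle = 539.5833


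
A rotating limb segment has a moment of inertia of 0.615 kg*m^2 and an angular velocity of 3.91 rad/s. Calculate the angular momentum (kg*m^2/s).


L = I * omega
L = 0.615 * 3.91
L = 2.4047


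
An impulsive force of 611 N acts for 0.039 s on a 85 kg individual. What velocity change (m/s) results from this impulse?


J = F * dt = 611 * 0.039 = 23.8290 N*s
delta_v = J / m
delta_v = 23.8290 / 85
delta_v = 0.2803


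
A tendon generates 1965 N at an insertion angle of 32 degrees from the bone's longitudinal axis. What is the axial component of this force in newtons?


F_eff = F_tendon * cos(theta)
theta = 32 deg = 0.5585 rad
cos(theta) = 0.8480
F_eff = 1965 * 0.8480
F_eff = 1666.4145


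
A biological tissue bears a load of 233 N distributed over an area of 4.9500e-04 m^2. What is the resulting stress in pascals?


stress = F / A
stress = 233 / 4.9500e-04
stress = 470707.0707


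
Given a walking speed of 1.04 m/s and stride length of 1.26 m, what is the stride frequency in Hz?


f = v / stride_length
f = 1.04 / 1.26
f = 0.8254


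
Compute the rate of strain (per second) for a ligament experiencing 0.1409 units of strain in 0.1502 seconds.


strain_rate = delta_strain / delta_t
strain_rate = 0.1409 / 0.1502
strain_rate = 0.9381


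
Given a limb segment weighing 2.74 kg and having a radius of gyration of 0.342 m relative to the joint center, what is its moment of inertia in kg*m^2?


I = m * k^2
I = 2.74 * 0.342^2
k^2 = 0.1170
I = 0.3205


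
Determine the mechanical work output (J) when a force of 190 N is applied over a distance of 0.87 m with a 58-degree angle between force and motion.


W = F * d * cos(theta)
theta = 58 deg = 1.0123 rad
cos(theta) = 0.5299
W = 190 * 0.87 * 0.5299
W = 87.5957


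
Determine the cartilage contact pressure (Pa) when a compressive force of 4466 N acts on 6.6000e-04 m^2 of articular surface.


P = F / A
P = 4466 / 6.6000e-04
P = 6.7667e+06


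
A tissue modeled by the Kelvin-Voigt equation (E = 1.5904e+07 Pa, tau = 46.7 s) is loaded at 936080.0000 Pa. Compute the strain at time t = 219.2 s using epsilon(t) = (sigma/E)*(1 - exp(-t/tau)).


epsilon(t) = (sigma/E) * (1 - exp(-t/tau))
sigma/E = 936080.0000 / 1.5904e+07 = 0.0589
exp(-t/tau) = exp(-219.2 / 46.7) = 0.0092
epsilon = 0.0589 * (1 - 0.0092)
epsilon = 0.0583


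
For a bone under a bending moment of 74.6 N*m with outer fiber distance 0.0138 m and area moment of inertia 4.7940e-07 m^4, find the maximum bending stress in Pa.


sigma = M * c / I
sigma = 74.6 * 0.0138 / 4.7940e-07
M * c = 1.0295
sigma = 2.1474e+06


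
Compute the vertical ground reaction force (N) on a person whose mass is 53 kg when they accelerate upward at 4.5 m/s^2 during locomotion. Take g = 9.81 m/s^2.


GRF = m * (g + a)
GRF = 53 * (9.81 + 4.5)
GRF = 53 * 14.3100
GRF = 758.4300


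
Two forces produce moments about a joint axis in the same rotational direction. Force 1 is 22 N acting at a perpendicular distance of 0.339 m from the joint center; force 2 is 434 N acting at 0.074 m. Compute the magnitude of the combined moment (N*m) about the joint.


M = F1 * d1 + F2 * d2
M = 22 * 0.339 + 434 * 0.074
M = 7.4580 + 32.1160
M = 39.5740


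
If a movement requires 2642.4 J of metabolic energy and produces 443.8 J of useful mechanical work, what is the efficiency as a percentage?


eta = (W_mech / E_meta) * 100
eta = (443.8 / 2642.4) * 100
ratio = 0.1680
eta = 16.7953


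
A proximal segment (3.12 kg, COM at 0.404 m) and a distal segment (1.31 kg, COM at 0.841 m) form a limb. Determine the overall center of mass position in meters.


COM = (m1*x1 + m2*x2) / (m1 + m2)
COM = (3.12*0.404 + 1.31*0.841) / (3.12 + 1.31)
Numerator = 2.3622
Denominator = 4.4300
COM = 0.5332


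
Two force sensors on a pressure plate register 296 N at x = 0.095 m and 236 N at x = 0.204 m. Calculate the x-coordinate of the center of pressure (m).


COP_x = (F1*x1 + F2*x2) / (F1 + F2)
COP_x = (296*0.095 + 236*0.204) / (296 + 236)
Numerator = 76.2640
Denominator = 532
COP_x = 0.1434


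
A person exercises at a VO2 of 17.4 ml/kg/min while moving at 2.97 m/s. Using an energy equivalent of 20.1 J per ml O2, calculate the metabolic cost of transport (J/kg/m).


Power per kg = VO2 * 20.1 / 60
Power per kg = 17.4 * 20.1 / 60 = 5.8290 W/kg
Cost = power_per_kg / speed
Cost = 5.8290 / 2.97
Cost = 1.9626


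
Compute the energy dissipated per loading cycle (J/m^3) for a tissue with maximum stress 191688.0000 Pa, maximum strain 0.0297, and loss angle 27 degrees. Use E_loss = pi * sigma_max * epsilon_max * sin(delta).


E_loss = pi * sigma_max * epsilon_max * sin(delta)
delta = 27 deg = 0.4712 rad
sin(delta) = 0.4540
E_loss = pi * 191688.0000 * 0.0297 * 0.4540
E_loss = 8119.8501


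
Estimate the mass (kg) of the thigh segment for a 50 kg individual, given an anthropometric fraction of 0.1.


m_segment = body_mass * fraction
m_segment = 50 * 0.1
m_segment = 5.0000


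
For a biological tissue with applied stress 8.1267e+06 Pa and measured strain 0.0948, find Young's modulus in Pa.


E = stress / strain
E = 8.1267e+06 / 0.0948
E = 8.5725e+07


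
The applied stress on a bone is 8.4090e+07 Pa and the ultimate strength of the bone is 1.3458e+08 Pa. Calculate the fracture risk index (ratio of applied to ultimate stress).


FRI = applied / ultimate
FRI = 8.4090e+07 / 1.3458e+08
FRI = 0.6248


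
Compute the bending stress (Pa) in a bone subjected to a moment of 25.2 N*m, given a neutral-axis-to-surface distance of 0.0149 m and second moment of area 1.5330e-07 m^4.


sigma = M * c / I
sigma = 25.2 * 0.0149 / 1.5330e-07
M * c = 0.3755
sigma = 2.4493e+06


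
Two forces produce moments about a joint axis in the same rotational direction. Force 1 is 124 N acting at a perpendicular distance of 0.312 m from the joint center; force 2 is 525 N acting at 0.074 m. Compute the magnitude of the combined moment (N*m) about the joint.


M = F1 * d1 + F2 * d2
M = 124 * 0.312 + 525 * 0.074
M = 38.6880 + 38.8500
M = 77.5380


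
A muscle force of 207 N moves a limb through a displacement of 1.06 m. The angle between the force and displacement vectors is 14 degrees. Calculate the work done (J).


W = F * d * cos(theta)
theta = 14 deg = 0.2443 rad
cos(theta) = 0.9703
W = 207 * 1.06 * 0.9703
W = 212.9023


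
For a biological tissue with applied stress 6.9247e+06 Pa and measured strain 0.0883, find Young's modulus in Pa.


E = stress / strain
E = 6.9247e+06 / 0.0883
E = 7.8422e+07


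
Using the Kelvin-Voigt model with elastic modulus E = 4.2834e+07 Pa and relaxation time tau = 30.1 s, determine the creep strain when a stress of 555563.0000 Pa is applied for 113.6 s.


epsilon(t) = (sigma/E) * (1 - exp(-t/tau))
sigma/E = 555563.0000 / 4.2834e+07 = 0.0130
exp(-t/tau) = exp(-113.6 / 30.1) = 0.0230
epsilon = 0.0130 * (1 - 0.0230)
epsilon = 0.0127


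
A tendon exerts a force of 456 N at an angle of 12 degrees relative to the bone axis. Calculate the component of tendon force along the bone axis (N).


F_eff = F_tendon * cos(theta)
theta = 12 deg = 0.2094 rad
cos(theta) = 0.9781
F_eff = 456 * 0.9781
F_eff = 446.0353


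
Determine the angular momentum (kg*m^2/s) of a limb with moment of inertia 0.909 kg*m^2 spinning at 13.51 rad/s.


L = I * omega
L = 0.909 * 13.51
L = 12.2806


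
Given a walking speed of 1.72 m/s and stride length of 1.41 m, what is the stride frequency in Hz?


f = v / stride_length
f = 1.72 / 1.41
f = 1.2199


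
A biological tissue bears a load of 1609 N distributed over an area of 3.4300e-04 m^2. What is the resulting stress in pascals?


stress = F / A
stress = 1609 / 3.4300e-04
stress = 4.6910e+06


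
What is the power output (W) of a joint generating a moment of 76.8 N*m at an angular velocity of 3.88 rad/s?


P = M * omega
P = 76.8 * 3.88
P = 297.9840


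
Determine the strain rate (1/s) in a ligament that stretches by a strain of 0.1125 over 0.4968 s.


strain_rate = delta_strain / delta_t
strain_rate = 0.1125 / 0.4968
strain_rate = 0.2264


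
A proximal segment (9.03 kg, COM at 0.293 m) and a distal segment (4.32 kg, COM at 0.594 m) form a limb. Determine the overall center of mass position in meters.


COM = (m1*x1 + m2*x2) / (m1 + m2)
COM = (9.03*0.293 + 4.32*0.594) / (9.03 + 4.32)
Numerator = 5.2119
Denominator = 13.3500
COM = 0.3904


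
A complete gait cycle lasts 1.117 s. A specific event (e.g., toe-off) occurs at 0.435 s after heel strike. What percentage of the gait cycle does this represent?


pct = (event_time / cycle_time) * 100
pct = (0.435 / 1.117) * 100
ratio = 0.3894
pct = 38.9436


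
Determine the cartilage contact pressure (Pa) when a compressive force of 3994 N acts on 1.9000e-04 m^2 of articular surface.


P = F / A
P = 3994 / 1.9000e-04
P = 2.1021e+07


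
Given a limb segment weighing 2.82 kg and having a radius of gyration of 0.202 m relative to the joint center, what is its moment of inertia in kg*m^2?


I = m * k^2
I = 2.82 * 0.202^2
k^2 = 0.0408
I = 0.1151


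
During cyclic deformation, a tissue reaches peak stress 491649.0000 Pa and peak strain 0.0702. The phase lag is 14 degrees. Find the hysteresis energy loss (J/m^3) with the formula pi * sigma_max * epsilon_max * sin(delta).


E_loss = pi * sigma_max * epsilon_max * sin(delta)
delta = 14 deg = 0.2443 rad
sin(delta) = 0.2419
E_loss = pi * 491649.0000 * 0.0702 * 0.2419
E_loss = 26231.1494


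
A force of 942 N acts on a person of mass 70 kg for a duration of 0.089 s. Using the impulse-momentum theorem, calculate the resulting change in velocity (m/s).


J = F * dt = 942 * 0.089 = 83.8380 N*s
delta_v = J / m
delta_v = 83.8380 / 70
delta_v = 1.1977


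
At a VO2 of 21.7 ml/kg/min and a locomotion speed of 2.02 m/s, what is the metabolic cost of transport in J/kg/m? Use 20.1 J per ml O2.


Power per kg = VO2 * 20.1 / 60
Power per kg = 21.7 * 20.1 / 60 = 7.2695 W/kg
Cost = power_per_kg / speed
Cost = 7.2695 / 2.02
Cost = 3.5988


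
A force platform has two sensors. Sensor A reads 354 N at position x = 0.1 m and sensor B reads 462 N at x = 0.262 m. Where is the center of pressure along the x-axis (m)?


COP_x = (F1*x1 + F2*x2) / (F1 + F2)
COP_x = (354*0.1 + 462*0.262) / (354 + 462)
Numerator = 156.4440
Denominator = 816
COP_x = 0.1917


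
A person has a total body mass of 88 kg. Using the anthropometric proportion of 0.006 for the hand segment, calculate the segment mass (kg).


m_segment = body_mass * fraction
m_segment = 88 * 0.006
m_segment = 0.5280


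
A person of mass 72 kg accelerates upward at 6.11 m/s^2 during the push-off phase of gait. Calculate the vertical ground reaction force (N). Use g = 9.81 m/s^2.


GRF = m * (g + a)
GRF = 72 * (9.81 + 6.11)
GRF = 72 * 15.9200
GRF = 1146.2400


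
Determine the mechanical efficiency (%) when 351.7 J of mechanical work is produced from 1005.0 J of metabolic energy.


eta = (W_mech / E_meta) * 100
eta = (351.7 / 1005.0) * 100
ratio = 0.3500
eta = 34.9950


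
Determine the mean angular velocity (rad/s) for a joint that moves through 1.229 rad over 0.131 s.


omega = delta_theta / delta_t
omega = 1.229 / 0.131
omega = 9.3817


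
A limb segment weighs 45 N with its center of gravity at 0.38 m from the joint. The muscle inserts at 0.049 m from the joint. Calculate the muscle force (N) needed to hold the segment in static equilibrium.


F_muscle = W * d_load / d_muscle
F_muscle = 45 * 0.38 / 0.049
Numerator = 17.1000
F_muscle = 348.9796


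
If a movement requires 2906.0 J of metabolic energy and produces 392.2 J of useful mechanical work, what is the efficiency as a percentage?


eta = (W_mech / E_meta) * 100
eta = (392.2 / 2906.0) * 100
ratio = 0.1350
eta = 13.4962


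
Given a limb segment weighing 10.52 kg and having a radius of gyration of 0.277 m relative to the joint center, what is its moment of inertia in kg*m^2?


I = m * k^2
I = 10.52 * 0.277^2
k^2 = 0.0767
I = 0.8072


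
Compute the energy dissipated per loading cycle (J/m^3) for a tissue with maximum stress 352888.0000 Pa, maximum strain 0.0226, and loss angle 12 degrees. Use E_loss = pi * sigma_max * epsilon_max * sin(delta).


E_loss = pi * sigma_max * epsilon_max * sin(delta)
delta = 12 deg = 0.2094 rad
sin(delta) = 0.2079
E_loss = pi * 352888.0000 * 0.0226 * 0.2079
E_loss = 5209.2370


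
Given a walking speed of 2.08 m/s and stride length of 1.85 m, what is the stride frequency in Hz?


f = v / stride_length
f = 2.08 / 1.85
f = 1.1243


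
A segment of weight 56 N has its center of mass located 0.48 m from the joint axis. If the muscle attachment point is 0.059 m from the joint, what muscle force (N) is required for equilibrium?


F_muscle = W * d_load / d_muscle
F_muscle = 56 * 0.48 / 0.059
Numerator = 26.8800
F_muscle = 455.5932


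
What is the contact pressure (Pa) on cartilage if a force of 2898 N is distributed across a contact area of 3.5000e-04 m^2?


P = F / A
P = 2898 / 3.5000e-04
P = 8.2800e+06


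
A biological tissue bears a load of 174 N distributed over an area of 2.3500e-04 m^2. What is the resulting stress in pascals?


stress = F / A
stress = 174 / 2.3500e-04
stress = 740425.5319


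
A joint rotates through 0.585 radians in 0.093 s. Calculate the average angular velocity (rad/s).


omega = delta_theta / delta_t
omega = 0.585 / 0.093
omega = 6.2903


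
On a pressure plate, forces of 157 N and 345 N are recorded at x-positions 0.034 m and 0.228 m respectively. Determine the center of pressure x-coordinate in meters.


COP_x = (F1*x1 + F2*x2) / (F1 + F2)
COP_x = (157*0.034 + 345*0.228) / (157 + 345)
Numerator = 83.9980
Denominator = 502
COP_x = 0.1673


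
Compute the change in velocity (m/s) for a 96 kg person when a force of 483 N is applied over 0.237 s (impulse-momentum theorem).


J = F * dt = 483 * 0.237 = 114.4710 N*s
delta_v = J / m
delta_v = 114.4710 / 96
delta_v = 1.1924


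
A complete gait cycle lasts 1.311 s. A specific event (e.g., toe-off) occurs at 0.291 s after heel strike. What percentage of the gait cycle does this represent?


pct = (event_time / cycle_time) * 100
pct = (0.291 / 1.311) * 100
ratio = 0.2220
pct = 22.1968


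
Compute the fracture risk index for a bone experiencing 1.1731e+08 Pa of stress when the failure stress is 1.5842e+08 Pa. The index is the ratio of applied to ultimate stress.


FRI = applied / ultimate
FRI = 1.1731e+08 / 1.5842e+08
FRI = 0.7405


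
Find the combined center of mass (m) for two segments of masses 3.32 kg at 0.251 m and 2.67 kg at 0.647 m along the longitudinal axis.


COM = (m1*x1 + m2*x2) / (m1 + m2)
COM = (3.32*0.251 + 2.67*0.647) / (3.32 + 2.67)
Numerator = 2.5608
Denominator = 5.9900
COM = 0.4275


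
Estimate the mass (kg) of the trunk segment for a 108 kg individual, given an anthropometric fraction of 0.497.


m_segment = body_mass * fraction
m_segment = 108 * 0.497
m_segment = 53.6760


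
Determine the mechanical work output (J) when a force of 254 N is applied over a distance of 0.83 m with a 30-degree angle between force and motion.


W = F * d * cos(theta)
theta = 30 deg = 0.5236 rad
cos(theta) = 0.8660
W = 254 * 0.83 * 0.8660
W = 182.5755


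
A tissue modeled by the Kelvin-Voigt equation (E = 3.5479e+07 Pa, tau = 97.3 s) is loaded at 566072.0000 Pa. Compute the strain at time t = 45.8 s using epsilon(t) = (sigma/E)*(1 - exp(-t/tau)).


epsilon(t) = (sigma/E) * (1 - exp(-t/tau))
sigma/E = 566072.0000 / 3.5479e+07 = 0.0160
exp(-t/tau) = exp(-45.8 / 97.3) = 0.6246
epsilon = 0.0160 * (1 - 0.6246)
epsilon = 0.0060


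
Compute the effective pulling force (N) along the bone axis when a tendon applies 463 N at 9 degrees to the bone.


F_eff = F_tendon * cos(theta)
theta = 9 deg = 0.1571 rad
cos(theta) = 0.9877
F_eff = 463 * 0.9877
F_eff = 457.2997


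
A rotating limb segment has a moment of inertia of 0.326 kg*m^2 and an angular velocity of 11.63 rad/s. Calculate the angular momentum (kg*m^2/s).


L = I * omega
L = 0.326 * 11.63
L = 3.7914


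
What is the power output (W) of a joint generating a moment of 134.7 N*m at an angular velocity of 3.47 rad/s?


P = M * omega
P = 134.7 * 3.47
P = 467.4090


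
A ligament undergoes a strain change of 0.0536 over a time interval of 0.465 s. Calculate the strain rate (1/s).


strain_rate = delta_strain / delta_t
strain_rate = 0.0536 / 0.465
strain_rate = 0.1153


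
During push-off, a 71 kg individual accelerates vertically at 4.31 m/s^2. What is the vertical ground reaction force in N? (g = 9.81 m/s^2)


GRF = m * (g + a)
GRF = 71 * (9.81 + 4.31)
GRF = 71 * 14.1200
GRF = 1002.5200


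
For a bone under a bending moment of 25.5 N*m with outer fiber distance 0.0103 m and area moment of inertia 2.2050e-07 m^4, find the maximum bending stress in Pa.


sigma = M * c / I
sigma = 25.5 * 0.0103 / 2.2050e-07
M * c = 0.2626
sigma = 1.1912e+06


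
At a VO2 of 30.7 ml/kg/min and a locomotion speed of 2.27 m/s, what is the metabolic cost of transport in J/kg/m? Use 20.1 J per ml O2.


Power per kg = VO2 * 20.1 / 60
Power per kg = 30.7 * 20.1 / 60 = 10.2845 W/kg
Cost = power_per_kg / speed
Cost = 10.2845 / 2.27
Cost = 4.5306


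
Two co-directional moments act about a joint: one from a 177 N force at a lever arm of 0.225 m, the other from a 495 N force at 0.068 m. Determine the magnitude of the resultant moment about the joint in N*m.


M = F1 * d1 + F2 * d2
M = 177 * 0.225 + 495 * 0.068
M = 39.8250 + 33.6600
M = 73.4850


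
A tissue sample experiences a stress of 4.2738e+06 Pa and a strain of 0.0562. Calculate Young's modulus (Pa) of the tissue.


E = stress / strain
E = 4.2738e+06 / 0.0562
E = 7.6046e+07


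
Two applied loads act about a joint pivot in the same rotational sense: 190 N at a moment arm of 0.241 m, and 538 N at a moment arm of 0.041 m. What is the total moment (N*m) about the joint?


M = F1 * d1 + F2 * d2
M = 190 * 0.241 + 538 * 0.041
M = 45.7900 + 22.0580
M = 67.8480


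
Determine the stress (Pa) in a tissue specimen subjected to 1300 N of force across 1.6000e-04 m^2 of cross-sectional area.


stress = F / A
stress = 1300 / 1.6000e-04
stress = 8.1250e+06


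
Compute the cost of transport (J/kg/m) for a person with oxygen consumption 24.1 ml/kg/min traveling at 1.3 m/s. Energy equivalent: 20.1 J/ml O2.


Power per kg = VO2 * 20.1 / 60
Power per kg = 24.1 * 20.1 / 60 = 8.0735 W/kg
Cost = power_per_kg / speed
Cost = 8.0735 / 1.3
Cost = 6.2104


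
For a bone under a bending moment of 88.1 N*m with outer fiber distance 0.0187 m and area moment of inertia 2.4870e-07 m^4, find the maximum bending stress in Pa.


sigma = M * c / I
sigma = 88.1 * 0.0187 / 2.4870e-07
M * c = 1.6475
sigma = 6.6243e+06


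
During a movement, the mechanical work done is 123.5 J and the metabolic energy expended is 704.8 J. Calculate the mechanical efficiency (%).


eta = (W_mech / E_meta) * 100
eta = (123.5 / 704.8) * 100
ratio = 0.1752
eta = 17.5227


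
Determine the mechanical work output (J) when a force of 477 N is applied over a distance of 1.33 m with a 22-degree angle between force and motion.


W = F * d * cos(theta)
theta = 22 deg = 0.3840 rad
cos(theta) = 0.9272
W = 477 * 1.33 * 0.9272
W = 588.2147


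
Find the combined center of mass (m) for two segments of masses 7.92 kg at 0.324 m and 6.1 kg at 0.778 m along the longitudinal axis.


COM = (m1*x1 + m2*x2) / (m1 + m2)
COM = (7.92*0.324 + 6.1*0.778) / (7.92 + 6.1)
Numerator = 7.3119
Denominator = 14.0200
COM = 0.5215


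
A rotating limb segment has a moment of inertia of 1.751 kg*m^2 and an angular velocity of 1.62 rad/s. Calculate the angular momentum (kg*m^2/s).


L = I * omega
L = 1.751 * 1.62
L = 2.8366


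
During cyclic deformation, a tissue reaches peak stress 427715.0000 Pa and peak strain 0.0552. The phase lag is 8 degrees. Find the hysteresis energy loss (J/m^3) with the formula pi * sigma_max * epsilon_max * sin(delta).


E_loss = pi * sigma_max * epsilon_max * sin(delta)
delta = 8 deg = 0.1396 rad
sin(delta) = 0.1392
E_loss = pi * 427715.0000 * 0.0552 * 0.1392
E_loss = 10322.8291


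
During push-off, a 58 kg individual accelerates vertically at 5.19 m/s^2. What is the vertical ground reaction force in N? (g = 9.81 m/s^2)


GRF = m * (g + a)
GRF = 58 * (9.81 + 5.19)
GRF = 58 * 15.0000
GRF = 870.0000


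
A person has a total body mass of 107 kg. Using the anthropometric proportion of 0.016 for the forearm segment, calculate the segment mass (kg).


m_segment = body_mass * fraction
m_segment = 107 * 0.016
m_segment = 1.7120


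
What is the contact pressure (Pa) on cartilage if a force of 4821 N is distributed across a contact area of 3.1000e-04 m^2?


P = F / A
P = 4821 / 3.1000e-04
P = 1.5552e+07


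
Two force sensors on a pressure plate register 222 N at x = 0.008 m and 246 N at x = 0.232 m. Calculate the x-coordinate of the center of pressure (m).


COP_x = (F1*x1 + F2*x2) / (F1 + F2)
COP_x = (222*0.008 + 246*0.232) / (222 + 246)
Numerator = 58.8480
Denominator = 468
COP_x = 0.1257


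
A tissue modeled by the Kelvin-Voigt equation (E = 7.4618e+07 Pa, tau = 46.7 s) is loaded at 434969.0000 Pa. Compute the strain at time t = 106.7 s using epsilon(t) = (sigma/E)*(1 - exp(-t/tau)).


epsilon(t) = (sigma/E) * (1 - exp(-t/tau))
sigma/E = 434969.0000 / 7.4618e+07 = 0.0058
exp(-t/tau) = exp(-106.7 / 46.7) = 0.1018
epsilon = 0.0058 * (1 - 0.1018)
epsilon = 0.0052


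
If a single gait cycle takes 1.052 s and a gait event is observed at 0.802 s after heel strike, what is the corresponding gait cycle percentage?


pct = (event_time / cycle_time) * 100
pct = (0.802 / 1.052) * 100
ratio = 0.7624
pct = 76.2357


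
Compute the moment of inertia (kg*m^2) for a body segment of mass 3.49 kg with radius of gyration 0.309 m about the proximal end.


I = m * k^2
I = 3.49 * 0.309^2
k^2 = 0.0955
I = 0.3332


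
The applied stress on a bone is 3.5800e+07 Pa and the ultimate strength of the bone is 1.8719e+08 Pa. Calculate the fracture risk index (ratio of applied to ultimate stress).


FRI = applied / ultimate
FRI = 3.5800e+07 / 1.8719e+08
FRI = 0.1912


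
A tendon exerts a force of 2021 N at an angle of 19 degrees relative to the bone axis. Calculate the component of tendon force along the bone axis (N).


F_eff = F_tendon * cos(theta)
theta = 19 deg = 0.3316 rad
cos(theta) = 0.9455
F_eff = 2021 * 0.9455
F_eff = 1910.8930


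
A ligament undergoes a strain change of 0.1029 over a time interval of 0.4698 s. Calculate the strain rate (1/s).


strain_rate = delta_strain / delta_t
strain_rate = 0.1029 / 0.4698
strain_rate = 0.2190


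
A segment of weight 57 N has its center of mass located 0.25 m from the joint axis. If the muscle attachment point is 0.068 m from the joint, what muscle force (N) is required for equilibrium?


F_muscle = W * d_load / d_muscle
F_muscle = 57 * 0.25 / 0.068
Numerator = 14.2500
F_muscle = 209.5588


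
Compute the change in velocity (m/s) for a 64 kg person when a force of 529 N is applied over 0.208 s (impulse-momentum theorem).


J = F * dt = 529 * 0.208 = 110.0320 N*s
delta_v = J / m
delta_v = 110.0320 / 64
delta_v = 1.7192


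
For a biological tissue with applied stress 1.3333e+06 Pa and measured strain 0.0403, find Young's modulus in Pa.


E = stress / strain
E = 1.3333e+06 / 0.0403
E = 3.3084e+07


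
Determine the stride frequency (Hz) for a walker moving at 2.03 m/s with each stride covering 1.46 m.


f = v / stride_length
f = 2.03 / 1.46
f = 1.3904


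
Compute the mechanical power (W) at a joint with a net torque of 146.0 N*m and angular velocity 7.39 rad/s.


P = M * omega
P = 146.0 * 7.39
P = 1078.9400


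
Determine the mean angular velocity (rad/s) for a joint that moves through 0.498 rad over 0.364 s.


omega = delta_theta / delta_t
omega = 0.498 / 0.364
omega = 1.3681


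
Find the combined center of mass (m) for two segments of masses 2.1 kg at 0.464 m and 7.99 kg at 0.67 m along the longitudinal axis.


COM = (m1*x1 + m2*x2) / (m1 + m2)
COM = (2.1*0.464 + 7.99*0.67) / (2.1 + 7.99)
Numerator = 6.3277
Denominator = 10.0900
COM = 0.6271


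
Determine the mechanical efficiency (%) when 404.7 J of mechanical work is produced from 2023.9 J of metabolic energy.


eta = (W_mech / E_meta) * 100
eta = (404.7 / 2023.9) * 100
ratio = 0.2000
eta = 19.9960


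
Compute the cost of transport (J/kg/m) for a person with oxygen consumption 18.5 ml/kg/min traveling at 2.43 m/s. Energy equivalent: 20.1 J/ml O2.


Power per kg = VO2 * 20.1 / 60
Power per kg = 18.5 * 20.1 / 60 = 6.1975 W/kg
Cost = power_per_kg / speed
Cost = 6.1975 / 2.43
Cost = 2.5504


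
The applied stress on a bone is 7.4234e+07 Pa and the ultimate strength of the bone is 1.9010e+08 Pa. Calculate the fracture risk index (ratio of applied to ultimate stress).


FRI = applied / ultimate
FRI = 7.4234e+07 / 1.9010e+08
FRI = 0.3905


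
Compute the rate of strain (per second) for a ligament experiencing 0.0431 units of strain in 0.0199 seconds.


strain_rate = delta_strain / delta_t
strain_rate = 0.0431 / 0.0199
strain_rate = 2.1658


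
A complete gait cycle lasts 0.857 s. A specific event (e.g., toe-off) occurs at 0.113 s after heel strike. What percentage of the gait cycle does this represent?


pct = (event_time / cycle_time) * 100
pct = (0.113 / 0.857) * 100
ratio = 0.1319
pct = 13.1855


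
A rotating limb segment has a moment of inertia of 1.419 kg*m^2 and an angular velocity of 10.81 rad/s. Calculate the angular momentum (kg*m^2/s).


L = I * omega
L = 1.419 * 10.81
L = 15.3394


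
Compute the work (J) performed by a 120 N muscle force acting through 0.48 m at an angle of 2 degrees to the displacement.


W = F * d * cos(theta)
theta = 2 deg = 0.0349 rad
cos(theta) = 0.9994
W = 120 * 0.48 * 0.9994
W = 57.5649


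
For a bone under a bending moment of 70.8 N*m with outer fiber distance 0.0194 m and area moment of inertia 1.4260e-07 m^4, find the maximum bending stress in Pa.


sigma = M * c / I
sigma = 70.8 * 0.0194 / 1.4260e-07
M * c = 1.3735
sigma = 9.6320e+06
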